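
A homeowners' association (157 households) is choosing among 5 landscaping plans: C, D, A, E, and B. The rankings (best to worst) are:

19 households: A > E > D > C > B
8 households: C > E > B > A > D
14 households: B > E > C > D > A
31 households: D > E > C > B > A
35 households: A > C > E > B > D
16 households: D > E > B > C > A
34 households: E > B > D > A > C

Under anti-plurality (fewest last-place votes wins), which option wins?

Last-place votes: C 34, D 43, A 61, E 0, B 19.
E is ranked last by the fewest voters, so E wins.

E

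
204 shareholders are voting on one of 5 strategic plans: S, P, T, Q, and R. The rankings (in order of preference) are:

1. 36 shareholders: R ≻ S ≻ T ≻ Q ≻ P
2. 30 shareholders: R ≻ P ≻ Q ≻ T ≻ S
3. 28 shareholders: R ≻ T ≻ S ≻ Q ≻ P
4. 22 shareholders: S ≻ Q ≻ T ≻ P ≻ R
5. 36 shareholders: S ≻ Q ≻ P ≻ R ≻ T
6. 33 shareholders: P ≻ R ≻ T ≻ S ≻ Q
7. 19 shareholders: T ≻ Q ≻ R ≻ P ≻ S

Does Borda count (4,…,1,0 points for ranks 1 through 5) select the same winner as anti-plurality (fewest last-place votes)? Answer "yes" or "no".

Borda — scores: S 429, P 335, T 372, Q 355, R 549. Winner: R.
Anti-plurality — last-place votes: S 49, P 64, T 36, Q 33, R 22. Winner: R.
The two methods agree.

yes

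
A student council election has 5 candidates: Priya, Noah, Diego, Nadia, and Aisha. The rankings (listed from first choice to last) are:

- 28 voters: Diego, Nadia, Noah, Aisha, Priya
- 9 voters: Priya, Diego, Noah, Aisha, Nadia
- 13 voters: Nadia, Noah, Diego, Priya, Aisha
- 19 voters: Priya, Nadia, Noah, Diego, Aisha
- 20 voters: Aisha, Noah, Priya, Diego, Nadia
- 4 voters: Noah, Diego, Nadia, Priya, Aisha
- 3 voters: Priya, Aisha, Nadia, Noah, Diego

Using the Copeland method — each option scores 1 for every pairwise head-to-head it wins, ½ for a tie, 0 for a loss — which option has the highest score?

Priya: beats Diego and Nadia; ties Aisha; loses to Noah → score 2.5.
Noah: beats Priya, Diego, and Aisha; loses to Nadia → score 3.
Diego: beats Nadia and Aisha; loses to Priya and Noah → score 2.
Nadia: beats Noah and Aisha; loses to Priya and Diego → score 2.
Aisha: ties Priya; loses to Noah, Diego, and Nadia → score 0.5.
Noah has the best pairwise record.

Noah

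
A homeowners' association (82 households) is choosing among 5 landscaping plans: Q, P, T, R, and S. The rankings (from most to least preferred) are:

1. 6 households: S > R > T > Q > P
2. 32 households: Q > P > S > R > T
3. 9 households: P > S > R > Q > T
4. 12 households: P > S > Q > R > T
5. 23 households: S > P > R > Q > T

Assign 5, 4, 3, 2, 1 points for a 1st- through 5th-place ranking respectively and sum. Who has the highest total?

Q: 6·2 + 32·5 + 9·2 + 12·3 + 23·2 = 272
P: 6·1 + 32·4 + 9·5 + 12·5 + 23·4 = 331
T: 6·3 + 32·1 + 9·1 + 12·1 + 23·1 = 94
R: 6·4 + 32·2 + 9·3 + 12·2 + 23·3 = 208
S: 6·5 + 32·3 + 9·4 + 12·4 + 23·5 = 325
P has the highest Borda score (331).

P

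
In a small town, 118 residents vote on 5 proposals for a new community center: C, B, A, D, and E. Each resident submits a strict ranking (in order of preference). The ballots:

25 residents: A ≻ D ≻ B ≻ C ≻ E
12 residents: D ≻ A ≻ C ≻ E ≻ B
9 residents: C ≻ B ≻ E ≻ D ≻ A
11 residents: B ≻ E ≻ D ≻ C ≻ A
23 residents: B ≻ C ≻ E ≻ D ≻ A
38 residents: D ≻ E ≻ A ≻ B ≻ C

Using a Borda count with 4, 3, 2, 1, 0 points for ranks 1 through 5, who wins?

C: 25·1 + 12·2 + 9·4 + 11·1 + 23·3 + 38·0 = 165
B: 25·2 + 12·0 + 9·3 + 11·4 + 23·4 + 38·1 = 251
A: 25·4 + 12·3 + 9·0 + 11·0 + 23·0 + 38·2 = 212
D: 25·3 + 12·4 + 9·1 + 11·2 + 23·1 + 38·4 = 329
E: 25·0 + 12·1 + 9·2 + 11·3 + 23·2 + 38·3 = 223
D has the highest Borda score (329).

D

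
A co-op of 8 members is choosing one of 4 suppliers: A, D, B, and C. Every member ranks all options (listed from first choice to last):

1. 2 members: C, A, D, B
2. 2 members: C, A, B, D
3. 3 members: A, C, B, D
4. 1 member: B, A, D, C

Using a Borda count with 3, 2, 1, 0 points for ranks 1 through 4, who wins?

A: 2·2 + 2·2 + 3·3 + 1·2 = 19
D: 2·1 + 2·0 + 3·0 + 1·1 = 3
B: 2·0 + 2·1 + 3·1 + 1·3 = 8
C: 2·3 + 2·3 + 3·2 + 1·0 = 18
A has the highest Borda score (19).

A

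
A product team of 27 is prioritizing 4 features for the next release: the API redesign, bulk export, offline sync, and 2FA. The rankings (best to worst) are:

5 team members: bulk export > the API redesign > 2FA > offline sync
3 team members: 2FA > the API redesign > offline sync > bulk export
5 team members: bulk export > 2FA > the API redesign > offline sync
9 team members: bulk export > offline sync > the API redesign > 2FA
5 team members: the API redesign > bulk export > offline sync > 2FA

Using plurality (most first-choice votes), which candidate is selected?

First-place votes: the API redesign 5, bulk export 19, offline sync 0, 2FA 3.
bulk export has the most first-place votes.

bulk export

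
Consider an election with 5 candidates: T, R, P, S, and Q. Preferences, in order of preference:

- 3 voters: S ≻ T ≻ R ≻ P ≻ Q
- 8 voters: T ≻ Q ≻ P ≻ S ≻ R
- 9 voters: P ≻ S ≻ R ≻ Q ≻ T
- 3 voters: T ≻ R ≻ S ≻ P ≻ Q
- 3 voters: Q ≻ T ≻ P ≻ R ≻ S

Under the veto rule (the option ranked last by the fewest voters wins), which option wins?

P

Last-place votes: T 9, R 8, P 0, S 3, Q 6.
P is ranked last by the fewest voters, so P wins.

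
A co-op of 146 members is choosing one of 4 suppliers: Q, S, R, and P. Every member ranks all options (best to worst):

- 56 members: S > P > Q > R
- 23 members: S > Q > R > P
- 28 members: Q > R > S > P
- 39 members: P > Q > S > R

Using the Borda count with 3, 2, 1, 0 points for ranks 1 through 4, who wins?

Q: 56·1 + 23·2 + 28·3 + 39·2 = 264
S: 56·3 + 23·3 + 28·1 + 39·1 = 304
R: 56·0 + 23·1 + 28·2 + 39·0 = 79
P: 56·2 + 23·0 + 28·0 + 39·3 = 229
S has the highest Borda score (304).

S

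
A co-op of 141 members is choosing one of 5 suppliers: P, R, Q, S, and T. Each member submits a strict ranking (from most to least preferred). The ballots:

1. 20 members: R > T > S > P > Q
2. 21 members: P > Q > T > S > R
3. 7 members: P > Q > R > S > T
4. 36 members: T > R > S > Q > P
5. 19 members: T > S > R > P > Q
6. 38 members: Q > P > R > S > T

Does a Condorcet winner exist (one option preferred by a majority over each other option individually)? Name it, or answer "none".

T vs P: 75–66 for T.
T vs R: 76–65 for T.
T vs Q: 75–66 for T.
T vs S: 96–45 for T.
T beats every other option head-to-head.

T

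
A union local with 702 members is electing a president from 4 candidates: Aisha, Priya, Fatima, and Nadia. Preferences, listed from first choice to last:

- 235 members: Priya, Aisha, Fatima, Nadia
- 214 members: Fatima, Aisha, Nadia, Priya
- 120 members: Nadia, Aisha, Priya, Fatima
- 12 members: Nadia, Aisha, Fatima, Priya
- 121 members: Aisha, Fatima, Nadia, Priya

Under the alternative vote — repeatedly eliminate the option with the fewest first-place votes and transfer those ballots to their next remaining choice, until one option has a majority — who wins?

Round 1: Aisha 121, Priya 235, Fatima 214, Nadia 132. Eliminate Aisha.
Round 2: Priya 235, Fatima 335, Nadia 132. Eliminate Nadia.
Round 3: Priya 355, Fatima 347. Priya has a majority.

Priya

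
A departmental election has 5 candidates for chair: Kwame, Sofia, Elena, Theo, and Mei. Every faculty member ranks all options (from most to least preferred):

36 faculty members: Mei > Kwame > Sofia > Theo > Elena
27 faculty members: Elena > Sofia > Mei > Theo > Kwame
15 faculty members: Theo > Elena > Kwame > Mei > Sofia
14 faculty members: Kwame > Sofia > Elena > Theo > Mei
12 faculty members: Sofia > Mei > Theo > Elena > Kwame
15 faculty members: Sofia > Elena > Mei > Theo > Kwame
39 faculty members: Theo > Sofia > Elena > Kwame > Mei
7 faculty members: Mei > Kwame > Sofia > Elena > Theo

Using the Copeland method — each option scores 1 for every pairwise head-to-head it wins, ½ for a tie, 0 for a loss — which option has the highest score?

Kwame: loses to Sofia, Elena, Theo, and Mei → score 0.
Sofia: beats Kwame, Elena, Theo, and Mei → score 4.
Elena: beats Kwame and Mei; loses to Sofia and Theo → score 2.
Theo: beats Kwame and Elena; loses to Sofia and Mei → score 2.
Mei: beats Kwame and Theo; loses to Sofia and Elena → score 2.
Sofia has the best pairwise record.

Sofia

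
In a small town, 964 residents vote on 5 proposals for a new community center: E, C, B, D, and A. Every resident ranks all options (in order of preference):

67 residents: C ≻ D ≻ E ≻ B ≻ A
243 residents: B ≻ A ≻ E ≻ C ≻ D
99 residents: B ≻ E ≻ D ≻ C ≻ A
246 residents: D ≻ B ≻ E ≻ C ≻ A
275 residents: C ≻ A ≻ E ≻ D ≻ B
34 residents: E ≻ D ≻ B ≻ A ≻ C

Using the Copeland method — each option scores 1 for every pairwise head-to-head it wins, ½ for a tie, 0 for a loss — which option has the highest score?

B

E: beats C and D; loses to B and A → score 2.
C: beats D and A; loses to E and B → score 2.
B: beats E, C, and A; loses to D → score 3.
D: beats B; loses to E, C, and A → score 1.
A: beats E and D; loses to C and B → score 2.
B has the best pairwise record.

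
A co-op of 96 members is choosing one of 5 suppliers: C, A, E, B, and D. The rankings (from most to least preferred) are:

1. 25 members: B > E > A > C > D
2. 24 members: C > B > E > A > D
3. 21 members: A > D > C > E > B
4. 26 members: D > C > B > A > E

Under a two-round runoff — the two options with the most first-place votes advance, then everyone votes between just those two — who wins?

Round 1 first-place votes: C 24, A 21, E 0, B 25, D 26.
D and B advance.
Runoff: D is preferred to B by 47 voters; B by 49.
B wins the runoff.

B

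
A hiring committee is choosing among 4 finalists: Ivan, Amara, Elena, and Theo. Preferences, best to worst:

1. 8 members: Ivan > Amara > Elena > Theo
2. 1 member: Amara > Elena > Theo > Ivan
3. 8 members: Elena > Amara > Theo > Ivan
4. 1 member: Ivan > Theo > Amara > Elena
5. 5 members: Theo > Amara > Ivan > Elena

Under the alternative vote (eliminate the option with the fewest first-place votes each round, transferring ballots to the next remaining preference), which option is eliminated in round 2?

Round 1: Ivan 9, Amara 1, Elena 8, Theo 5. Eliminate Amara.
Round 2: Ivan 9, Elena 9, Theo 5. Eliminate Theo.

Theo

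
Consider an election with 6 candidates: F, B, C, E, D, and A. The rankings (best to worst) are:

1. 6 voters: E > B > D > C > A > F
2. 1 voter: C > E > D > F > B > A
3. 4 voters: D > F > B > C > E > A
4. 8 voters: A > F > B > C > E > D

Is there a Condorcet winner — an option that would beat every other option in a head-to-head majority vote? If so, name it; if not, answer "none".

Checking pairwise contests:
D beats F 11–8.
F beats B 13–6.
F beats C 12–7.
F beats E 12–7.
B beats D 14–5.
B beats A 11–8.
Every option loses at least one head-to-head, so there is no Condorcet winner.

none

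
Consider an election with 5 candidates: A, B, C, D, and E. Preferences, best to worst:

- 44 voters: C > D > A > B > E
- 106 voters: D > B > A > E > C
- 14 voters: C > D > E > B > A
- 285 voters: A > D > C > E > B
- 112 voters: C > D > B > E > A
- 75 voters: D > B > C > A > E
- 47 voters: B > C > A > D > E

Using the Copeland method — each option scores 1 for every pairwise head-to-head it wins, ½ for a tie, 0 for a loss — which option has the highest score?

D

A: beats C and E; loses to B and D → score 2.
B: beats A and E; loses to C and D → score 2.
C: beats B and E; loses to A and D → score 2.
D: beats A, B, C, and E → score 4.
E: loses to A, B, C, and D → score 0.
D has the best pairwise record.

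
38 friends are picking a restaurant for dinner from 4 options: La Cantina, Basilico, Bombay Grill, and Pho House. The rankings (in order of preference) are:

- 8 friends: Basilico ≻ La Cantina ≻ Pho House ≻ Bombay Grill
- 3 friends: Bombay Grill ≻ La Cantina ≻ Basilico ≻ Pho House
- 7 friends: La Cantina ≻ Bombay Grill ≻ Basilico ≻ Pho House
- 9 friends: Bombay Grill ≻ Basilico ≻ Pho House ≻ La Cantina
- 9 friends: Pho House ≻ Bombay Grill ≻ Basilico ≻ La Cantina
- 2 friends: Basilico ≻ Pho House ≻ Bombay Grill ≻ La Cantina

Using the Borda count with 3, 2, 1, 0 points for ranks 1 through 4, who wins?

Bombay Grill

La Cantina: 8·2 + 3·2 + 7·3 + 9·0 + 9·0 + 2·0 = 43
Basilico: 8·3 + 3·1 + 7·1 + 9·2 + 9·1 + 2·3 = 67
Bombay Grill: 8·0 + 3·3 + 7·2 + 9·3 + 9·2 + 2·1 = 70
Pho House: 8·1 + 3·0 + 7·0 + 9·1 + 9·3 + 2·2 = 48
Bombay Grill has the highest Borda score (70).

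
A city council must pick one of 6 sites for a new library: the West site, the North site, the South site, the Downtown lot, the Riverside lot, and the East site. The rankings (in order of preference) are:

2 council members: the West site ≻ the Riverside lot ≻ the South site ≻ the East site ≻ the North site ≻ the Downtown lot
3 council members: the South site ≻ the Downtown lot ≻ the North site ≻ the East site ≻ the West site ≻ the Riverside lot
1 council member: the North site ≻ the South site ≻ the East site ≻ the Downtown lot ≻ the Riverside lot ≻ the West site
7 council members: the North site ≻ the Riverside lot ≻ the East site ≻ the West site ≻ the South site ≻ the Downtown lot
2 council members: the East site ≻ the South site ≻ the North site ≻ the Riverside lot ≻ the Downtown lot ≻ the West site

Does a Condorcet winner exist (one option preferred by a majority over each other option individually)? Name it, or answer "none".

the North site vs the West site: 13–2 for the North site.
the North site vs the South site: 8–7 for the North site.
the North site vs the Downtown lot: 12–3 for the North site.
the North site vs the Riverside lot: 13–2 for the North site.
the North site vs the East site: 11–4 for the North site.
the North site beats every other option head-to-head.

the North site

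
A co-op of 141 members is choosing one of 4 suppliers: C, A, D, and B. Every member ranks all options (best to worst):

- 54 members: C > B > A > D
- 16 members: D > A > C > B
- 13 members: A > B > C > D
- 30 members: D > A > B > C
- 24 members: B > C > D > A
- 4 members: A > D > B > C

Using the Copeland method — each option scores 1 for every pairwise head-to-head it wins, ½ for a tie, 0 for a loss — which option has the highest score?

C: beats A and D; loses to B → score 2.
A: beats D; loses to C and B → score 1.
D: loses to C, A, and B → score 0.
B: beats C, A, and D → score 3.
B has the best pairwise record.

B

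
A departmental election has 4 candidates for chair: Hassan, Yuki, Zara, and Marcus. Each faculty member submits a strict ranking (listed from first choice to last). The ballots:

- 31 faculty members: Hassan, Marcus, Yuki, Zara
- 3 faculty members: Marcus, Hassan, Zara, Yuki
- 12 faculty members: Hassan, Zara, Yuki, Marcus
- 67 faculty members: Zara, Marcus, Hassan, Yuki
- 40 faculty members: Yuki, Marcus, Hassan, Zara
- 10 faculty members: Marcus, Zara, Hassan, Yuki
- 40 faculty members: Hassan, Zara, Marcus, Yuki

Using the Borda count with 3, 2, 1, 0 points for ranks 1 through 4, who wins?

Hassan

Hassan: 31·3 + 3·2 + 12·3 + 67·1 + 40·1 + 10·1 + 40·3 = 372
Yuki: 31·1 + 3·0 + 12·1 + 67·0 + 40·3 + 10·0 + 40·0 = 163
Zara: 31·0 + 3·1 + 12·2 + 67·3 + 40·0 + 10·2 + 40·2 = 328
Marcus: 31·2 + 3·3 + 12·0 + 67·2 + 40·2 + 10·3 + 40·1 = 355
Hassan has the highest Borda score (372).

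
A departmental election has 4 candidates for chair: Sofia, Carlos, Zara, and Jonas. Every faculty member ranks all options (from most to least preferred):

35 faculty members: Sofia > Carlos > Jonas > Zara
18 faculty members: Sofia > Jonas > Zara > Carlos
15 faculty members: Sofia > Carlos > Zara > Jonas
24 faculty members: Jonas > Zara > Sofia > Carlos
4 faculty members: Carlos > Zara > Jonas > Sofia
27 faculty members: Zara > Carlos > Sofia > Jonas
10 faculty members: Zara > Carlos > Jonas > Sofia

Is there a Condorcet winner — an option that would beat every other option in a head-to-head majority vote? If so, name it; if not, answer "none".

Sofia

Sofia vs Carlos: 92–41 for Sofia.
Sofia vs Zara: 68–65 for Sofia.
Sofia vs Jonas: 95–38 for Sofia.
Sofia beats every other option head-to-head.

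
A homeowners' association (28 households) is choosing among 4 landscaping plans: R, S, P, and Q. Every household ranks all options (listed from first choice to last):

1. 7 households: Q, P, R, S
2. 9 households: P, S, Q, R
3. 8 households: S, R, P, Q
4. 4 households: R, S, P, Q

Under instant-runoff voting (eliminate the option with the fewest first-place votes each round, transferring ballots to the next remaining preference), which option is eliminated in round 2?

Round 1: R 4, S 8, P 9, Q 7. Eliminate R.
Round 2: S 12, P 9, Q 7. Eliminate Q.

Q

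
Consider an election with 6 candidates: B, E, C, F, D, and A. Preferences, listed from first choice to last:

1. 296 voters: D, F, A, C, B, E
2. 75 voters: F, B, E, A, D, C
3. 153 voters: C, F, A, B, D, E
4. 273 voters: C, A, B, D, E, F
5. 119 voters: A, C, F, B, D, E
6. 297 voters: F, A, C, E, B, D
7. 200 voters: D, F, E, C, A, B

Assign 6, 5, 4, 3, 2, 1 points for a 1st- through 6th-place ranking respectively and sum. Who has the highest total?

F

B: 296·2 + 75·5 + 153·3 + 273·4 + 119·3 + 297·2 + 200·1 = 3669
E: 296·1 + 75·4 + 153·1 + 273·2 + 119·1 + 297·3 + 200·4 = 3105
C: 296·3 + 75·1 + 153·6 + 273·6 + 119·5 + 297·4 + 200·3 = 5902
F: 296·5 + 75·6 + 153·5 + 273·1 + 119·4 + 297·6 + 200·5 = 6226
D: 296·6 + 75·2 + 153·2 + 273·3 + 119·2 + 297·1 + 200·6 = 4786
A: 296·4 + 75·3 + 153·4 + 273·5 + 119·6 + 297·5 + 200·2 = 5985
F has the highest Borda score (6226).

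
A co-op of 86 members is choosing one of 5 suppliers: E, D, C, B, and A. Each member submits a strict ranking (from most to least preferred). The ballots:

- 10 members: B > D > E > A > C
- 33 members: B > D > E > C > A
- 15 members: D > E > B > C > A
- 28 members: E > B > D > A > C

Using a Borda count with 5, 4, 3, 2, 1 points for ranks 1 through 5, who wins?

E: 10·3 + 33·3 + 15·4 + 28·5 = 329
D: 10·4 + 33·4 + 15·5 + 28·3 = 331
C: 10·1 + 33·2 + 15·2 + 28·1 = 134
B: 10·5 + 33·5 + 15·3 + 28·4 = 372
A: 10·2 + 33·1 + 15·1 + 28·2 = 124
B has the highest Borda score (372).

B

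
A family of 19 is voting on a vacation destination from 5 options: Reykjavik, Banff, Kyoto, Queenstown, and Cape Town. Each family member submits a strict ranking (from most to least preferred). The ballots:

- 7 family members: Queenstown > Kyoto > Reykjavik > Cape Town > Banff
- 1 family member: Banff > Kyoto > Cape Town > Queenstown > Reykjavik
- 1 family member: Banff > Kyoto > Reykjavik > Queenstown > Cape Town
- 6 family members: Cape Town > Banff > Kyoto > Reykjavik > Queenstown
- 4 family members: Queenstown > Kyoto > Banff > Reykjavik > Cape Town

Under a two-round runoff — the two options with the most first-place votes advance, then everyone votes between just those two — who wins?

Round 1 first-place votes: Reykjavik 0, Banff 2, Kyoto 0, Queenstown 11, Cape Town 6.
Queenstown and Cape Town advance.
Runoff: Queenstown is preferred to Cape Town by 12 voters; Cape Town by 7.
Queenstown wins the runoff.

Queenstown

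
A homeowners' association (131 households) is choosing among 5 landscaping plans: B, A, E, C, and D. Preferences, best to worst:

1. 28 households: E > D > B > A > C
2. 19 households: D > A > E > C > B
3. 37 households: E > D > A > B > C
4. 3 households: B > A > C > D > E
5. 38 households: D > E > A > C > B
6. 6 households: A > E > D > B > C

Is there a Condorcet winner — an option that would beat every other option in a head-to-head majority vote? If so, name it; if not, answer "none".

E vs B: 128–3 for E.
E vs A: 103–28 for E.
E vs C: 128–3 for E.
E vs D: 71–60 for E.
E beats every other option head-to-head.

E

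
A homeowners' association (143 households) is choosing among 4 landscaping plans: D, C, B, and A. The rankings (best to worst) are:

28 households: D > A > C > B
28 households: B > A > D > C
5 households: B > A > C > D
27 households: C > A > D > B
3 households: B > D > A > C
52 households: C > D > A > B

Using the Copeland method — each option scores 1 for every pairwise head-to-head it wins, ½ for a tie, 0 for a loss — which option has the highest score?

D: beats B and A; loses to C → score 2.
C: beats D, B, and A → score 3.
B: loses to D, C, and A → score 0.
A: beats B; loses to D and C → score 1.
C has the best pairwise record.

C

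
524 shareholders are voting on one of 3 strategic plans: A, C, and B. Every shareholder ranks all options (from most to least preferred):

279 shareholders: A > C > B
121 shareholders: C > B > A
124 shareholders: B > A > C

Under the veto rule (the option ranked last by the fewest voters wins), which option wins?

A

Last-place votes: A 121, C 124, B 279.
A is ranked last by the fewest voters, so A wins.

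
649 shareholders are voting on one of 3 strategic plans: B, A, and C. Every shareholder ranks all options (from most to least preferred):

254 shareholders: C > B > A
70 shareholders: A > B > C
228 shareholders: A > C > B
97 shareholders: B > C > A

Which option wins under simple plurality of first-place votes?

A

First-place votes: B 97, A 298, C 254.
A has the most first-place votes.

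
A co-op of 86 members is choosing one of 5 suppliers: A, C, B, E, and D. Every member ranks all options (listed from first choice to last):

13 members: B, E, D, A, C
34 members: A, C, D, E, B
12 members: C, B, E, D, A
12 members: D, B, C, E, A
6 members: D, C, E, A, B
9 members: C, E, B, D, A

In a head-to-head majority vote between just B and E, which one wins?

Voters preferring B to E: 37; preferring E to B: 49.
E wins the head-to-head.

E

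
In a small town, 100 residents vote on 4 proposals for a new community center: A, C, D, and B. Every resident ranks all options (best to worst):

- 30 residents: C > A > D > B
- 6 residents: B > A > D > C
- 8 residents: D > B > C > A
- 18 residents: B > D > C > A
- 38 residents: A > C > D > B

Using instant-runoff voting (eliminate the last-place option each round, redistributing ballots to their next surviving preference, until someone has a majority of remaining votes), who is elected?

A

Round 1: A 38, C 30, D 8, B 24. Eliminate D.
Round 2: A 38, C 30, B 32. Eliminate C.
Round 3: A 68, B 32. A has a majority.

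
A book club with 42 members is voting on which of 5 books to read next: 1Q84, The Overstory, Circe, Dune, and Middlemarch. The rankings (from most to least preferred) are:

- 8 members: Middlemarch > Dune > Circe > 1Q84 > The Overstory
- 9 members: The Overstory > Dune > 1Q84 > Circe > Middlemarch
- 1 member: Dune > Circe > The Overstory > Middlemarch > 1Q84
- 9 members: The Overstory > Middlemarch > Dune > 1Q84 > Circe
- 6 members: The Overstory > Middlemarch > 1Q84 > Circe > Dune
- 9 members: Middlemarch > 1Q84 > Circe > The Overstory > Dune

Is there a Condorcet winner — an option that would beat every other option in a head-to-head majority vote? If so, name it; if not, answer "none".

The Overstory vs 1Q84: 25–17 for The Overstory.
The Overstory vs Circe: 24–18 for The Overstory.
The Overstory vs Dune: 33–9 for The Overstory.
The Overstory vs Middlemarch: 25–17 for The Overstory.
The Overstory beats every other option head-to-head.

The Overstory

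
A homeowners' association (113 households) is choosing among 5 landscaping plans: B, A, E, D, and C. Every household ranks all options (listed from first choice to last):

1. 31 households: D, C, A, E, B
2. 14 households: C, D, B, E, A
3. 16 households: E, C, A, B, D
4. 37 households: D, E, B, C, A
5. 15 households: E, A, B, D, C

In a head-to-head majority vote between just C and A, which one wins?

C

Voters preferring C to A: 98; preferring A to C: 15.
C wins the head-to-head.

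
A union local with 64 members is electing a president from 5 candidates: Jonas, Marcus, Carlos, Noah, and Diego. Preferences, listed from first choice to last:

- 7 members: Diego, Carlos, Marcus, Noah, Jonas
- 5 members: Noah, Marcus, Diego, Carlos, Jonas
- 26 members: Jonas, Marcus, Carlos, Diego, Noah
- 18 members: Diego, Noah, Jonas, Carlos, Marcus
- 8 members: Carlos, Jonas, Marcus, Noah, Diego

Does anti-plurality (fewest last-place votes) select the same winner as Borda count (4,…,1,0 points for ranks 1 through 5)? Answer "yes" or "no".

Anti-plurality — last-place votes: Jonas 12, Marcus 18, Carlos 0, Noah 26, Diego 8. Winner: Carlos.
Borda — scores: Jonas 164, Marcus 123, Carlos 128, Noah 89, Diego 136. Winner: Jonas.
The two methods disagree.

no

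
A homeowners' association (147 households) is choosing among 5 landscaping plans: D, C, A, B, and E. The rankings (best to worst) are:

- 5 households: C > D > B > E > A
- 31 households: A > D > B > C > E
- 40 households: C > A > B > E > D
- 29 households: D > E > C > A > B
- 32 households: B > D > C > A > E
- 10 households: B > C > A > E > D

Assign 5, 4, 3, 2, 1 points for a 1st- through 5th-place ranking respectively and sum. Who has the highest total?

C

D: 5·4 + 31·4 + 40·1 + 29·5 + 32·4 + 10·1 = 467
C: 5·5 + 31·2 + 40·5 + 29·3 + 32·3 + 10·4 = 510
A: 5·1 + 31·5 + 40·4 + 29·2 + 32·2 + 10·3 = 472
B: 5·3 + 31·3 + 40·3 + 29·1 + 32·5 + 10·5 = 467
E: 5·2 + 31·1 + 40·2 + 29·4 + 32·1 + 10·2 = 289
C has the highest Borda score (510).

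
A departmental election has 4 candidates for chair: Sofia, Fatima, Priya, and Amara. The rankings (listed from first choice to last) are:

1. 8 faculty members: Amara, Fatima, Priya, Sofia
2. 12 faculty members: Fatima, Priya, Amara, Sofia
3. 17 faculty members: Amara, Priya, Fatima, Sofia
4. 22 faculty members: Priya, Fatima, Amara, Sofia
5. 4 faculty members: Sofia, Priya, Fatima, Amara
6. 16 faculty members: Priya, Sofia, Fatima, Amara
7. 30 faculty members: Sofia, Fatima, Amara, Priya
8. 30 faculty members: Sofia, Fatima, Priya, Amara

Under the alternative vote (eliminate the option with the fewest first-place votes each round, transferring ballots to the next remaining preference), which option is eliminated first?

Round 1: Sofia 64, Fatima 12, Priya 38, Amara 25. Eliminate Fatima.

Fatima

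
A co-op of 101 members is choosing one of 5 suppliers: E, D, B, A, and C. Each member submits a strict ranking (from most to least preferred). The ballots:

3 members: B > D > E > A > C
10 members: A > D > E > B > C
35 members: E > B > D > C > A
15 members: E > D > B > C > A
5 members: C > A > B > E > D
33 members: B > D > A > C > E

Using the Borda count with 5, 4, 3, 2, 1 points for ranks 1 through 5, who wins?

E: 3·3 + 10·3 + 35·5 + 15·5 + 5·2 + 33·1 = 332
D: 3·4 + 10·4 + 35·3 + 15·4 + 5·1 + 33·4 = 354
B: 3·5 + 10·2 + 35·4 + 15·3 + 5·3 + 33·5 = 400
A: 3·2 + 10·5 + 35·1 + 15·1 + 5·4 + 33·3 = 225
C: 3·1 + 10·1 + 35·2 + 15·2 + 5·5 + 33·2 = 204
B has the highest Borda score (400).

B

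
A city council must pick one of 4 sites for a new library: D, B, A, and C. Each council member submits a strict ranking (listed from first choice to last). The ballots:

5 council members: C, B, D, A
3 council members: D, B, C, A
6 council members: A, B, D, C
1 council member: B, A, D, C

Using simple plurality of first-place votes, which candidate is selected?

A

First-place votes: D 3, B 1, A 6, C 5.
A has the most first-place votes.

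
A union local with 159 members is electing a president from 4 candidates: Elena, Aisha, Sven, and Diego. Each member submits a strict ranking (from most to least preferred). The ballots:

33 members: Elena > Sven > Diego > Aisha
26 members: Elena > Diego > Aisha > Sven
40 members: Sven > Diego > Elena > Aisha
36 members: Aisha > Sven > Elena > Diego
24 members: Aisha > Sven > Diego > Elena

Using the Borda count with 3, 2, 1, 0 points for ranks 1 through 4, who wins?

Sven

Elena: 33·3 + 26·3 + 40·1 + 36·1 + 24·0 = 253
Aisha: 33·0 + 26·1 + 40·0 + 36·3 + 24·3 = 206
Sven: 33·2 + 26·0 + 40·3 + 36·2 + 24·2 = 306
Diego: 33·1 + 26·2 + 40·2 + 36·0 + 24·1 = 189
Sven has the highest Borda score (306).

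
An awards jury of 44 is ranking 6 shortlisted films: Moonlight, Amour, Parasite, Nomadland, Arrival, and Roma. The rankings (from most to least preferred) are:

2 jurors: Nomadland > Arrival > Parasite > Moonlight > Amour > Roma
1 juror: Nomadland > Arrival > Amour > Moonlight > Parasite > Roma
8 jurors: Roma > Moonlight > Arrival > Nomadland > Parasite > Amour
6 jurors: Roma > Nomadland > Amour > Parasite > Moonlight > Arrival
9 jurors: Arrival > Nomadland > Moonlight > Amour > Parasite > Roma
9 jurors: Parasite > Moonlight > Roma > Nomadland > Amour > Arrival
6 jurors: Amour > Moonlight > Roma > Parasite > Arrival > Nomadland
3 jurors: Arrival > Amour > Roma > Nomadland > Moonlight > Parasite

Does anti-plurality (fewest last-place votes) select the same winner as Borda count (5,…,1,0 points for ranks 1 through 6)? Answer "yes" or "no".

Anti-plurality — last-place votes: Moonlight 0, Amour 8, Parasite 3, Nomadland 6, Arrival 15, Roma 12. Winner: Moonlight.
Borda — scores: Moonlight 134, Amour 92, Parasite 93, Nomadland 115, Arrival 102, Roma 124. Winner: Moonlight.
The two methods agree.

yes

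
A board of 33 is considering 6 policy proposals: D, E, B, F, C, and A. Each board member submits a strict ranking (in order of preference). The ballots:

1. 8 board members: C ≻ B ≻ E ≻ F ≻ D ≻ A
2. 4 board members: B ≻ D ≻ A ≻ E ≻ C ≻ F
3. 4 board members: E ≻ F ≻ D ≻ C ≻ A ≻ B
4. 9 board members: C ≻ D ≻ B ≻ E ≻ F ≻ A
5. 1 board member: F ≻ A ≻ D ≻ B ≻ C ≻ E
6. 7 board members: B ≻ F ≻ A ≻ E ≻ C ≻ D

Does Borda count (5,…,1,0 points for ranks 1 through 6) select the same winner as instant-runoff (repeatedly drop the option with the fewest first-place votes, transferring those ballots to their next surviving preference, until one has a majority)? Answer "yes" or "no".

no

Borda — scores: D 75, E 84, B 116, F 74, C 105, A 41. Winner: B.
Instant-runoff — R1 D 0, E 4, B 11, F 1, C 17, A 0 (C winner). Winner: C.
The two methods disagree.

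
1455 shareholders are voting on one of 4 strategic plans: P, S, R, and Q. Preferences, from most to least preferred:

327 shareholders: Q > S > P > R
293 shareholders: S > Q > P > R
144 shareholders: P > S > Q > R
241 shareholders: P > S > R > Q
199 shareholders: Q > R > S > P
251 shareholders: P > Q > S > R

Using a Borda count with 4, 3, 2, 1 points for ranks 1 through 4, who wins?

P: 327·2 + 293·2 + 144·4 + 241·4 + 199·1 + 251·4 = 3983
S: 327·3 + 293·4 + 144·3 + 241·3 + 199·2 + 251·2 = 4208
R: 327·1 + 293·1 + 144·1 + 241·2 + 199·3 + 251·1 = 2094
Q: 327·4 + 293·3 + 144·2 + 241·1 + 199·4 + 251·3 = 4265
Q has the highest Borda score (4265).

Q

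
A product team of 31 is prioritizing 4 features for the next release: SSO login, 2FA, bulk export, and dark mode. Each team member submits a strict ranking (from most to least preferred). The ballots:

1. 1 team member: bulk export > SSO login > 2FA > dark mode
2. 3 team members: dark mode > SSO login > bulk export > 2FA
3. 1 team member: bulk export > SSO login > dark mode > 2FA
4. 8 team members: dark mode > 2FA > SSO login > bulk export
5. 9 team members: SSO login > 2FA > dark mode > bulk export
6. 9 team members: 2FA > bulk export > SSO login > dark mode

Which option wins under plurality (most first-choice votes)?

dark mode

First-place votes: SSO login 9, 2FA 9, bulk export 2, dark mode 11.
dark mode has the most first-place votes.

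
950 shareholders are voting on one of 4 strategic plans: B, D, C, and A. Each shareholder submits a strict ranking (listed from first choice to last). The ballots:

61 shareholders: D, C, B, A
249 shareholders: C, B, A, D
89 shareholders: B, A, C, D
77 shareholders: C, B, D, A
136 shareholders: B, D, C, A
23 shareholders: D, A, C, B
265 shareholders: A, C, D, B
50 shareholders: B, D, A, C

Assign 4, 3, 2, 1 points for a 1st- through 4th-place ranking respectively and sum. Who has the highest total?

B: 61·2 + 249·3 + 89·4 + 77·3 + 136·4 + 23·1 + 265·1 + 50·4 = 2488
D: 61·4 + 249·1 + 89·1 + 77·2 + 136·3 + 23·4 + 265·2 + 50·3 = 1916
C: 61·3 + 249·4 + 89·2 + 77·4 + 136·2 + 23·2 + 265·3 + 50·1 = 2828
A: 61·1 + 249·2 + 89·3 + 77·1 + 136·1 + 23·3 + 265·4 + 50·2 = 2268
C has the highest Borda score (2828).

C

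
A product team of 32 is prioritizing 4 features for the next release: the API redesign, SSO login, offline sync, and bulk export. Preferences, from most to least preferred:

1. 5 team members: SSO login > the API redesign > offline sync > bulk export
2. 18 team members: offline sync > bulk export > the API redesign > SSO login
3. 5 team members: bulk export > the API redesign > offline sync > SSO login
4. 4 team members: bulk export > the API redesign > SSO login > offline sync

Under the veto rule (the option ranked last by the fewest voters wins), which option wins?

the API redesign

Last-place votes: the API redesign 0, SSO login 23, offline sync 4, bulk export 5.
the API redesign is ranked last by the fewest voters, so the API redesign wins.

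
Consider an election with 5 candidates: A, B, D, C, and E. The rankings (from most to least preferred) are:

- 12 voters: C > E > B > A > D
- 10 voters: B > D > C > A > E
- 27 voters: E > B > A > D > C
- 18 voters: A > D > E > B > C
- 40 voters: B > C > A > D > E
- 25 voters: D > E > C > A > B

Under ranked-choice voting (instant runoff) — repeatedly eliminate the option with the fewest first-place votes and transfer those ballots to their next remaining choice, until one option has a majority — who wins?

B

Round 1: A 18, B 50, D 25, C 12, E 27. Eliminate C.
Round 2: A 18, B 50, D 25, E 39. Eliminate A.
Round 3: B 50, D 43, E 39. Eliminate E.
Round 4: B 89, D 43. B has a majority.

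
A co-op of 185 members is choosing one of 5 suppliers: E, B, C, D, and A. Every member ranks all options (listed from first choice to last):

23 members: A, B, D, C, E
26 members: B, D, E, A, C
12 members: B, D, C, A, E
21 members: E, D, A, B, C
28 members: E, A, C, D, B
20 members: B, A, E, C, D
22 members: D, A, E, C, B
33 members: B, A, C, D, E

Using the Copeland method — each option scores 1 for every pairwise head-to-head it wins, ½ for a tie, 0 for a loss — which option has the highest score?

E: beats C; loses to B, D, and A → score 1.
B: beats E, C, and D; loses to A → score 3.
C: loses to E, B, D, and A → score 0.
D: beats E and C; loses to B and A → score 2.
A: beats E, B, C, and D → score 4.
A has the best pairwise record.

A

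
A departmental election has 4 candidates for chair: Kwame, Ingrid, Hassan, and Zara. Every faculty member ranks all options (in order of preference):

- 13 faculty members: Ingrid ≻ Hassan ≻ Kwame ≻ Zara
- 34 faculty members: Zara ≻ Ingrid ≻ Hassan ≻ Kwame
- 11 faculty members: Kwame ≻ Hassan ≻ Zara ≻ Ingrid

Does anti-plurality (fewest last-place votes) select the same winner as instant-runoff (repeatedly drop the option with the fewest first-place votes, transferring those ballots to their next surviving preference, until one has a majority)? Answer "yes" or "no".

Anti-plurality — last-place votes: Kwame 34, Ingrid 11, Hassan 0, Zara 13. Winner: Hassan.
Instant-runoff — R1 Kwame 11, Ingrid 13, Hassan 0, Zara 34 (Zara winner). Winner: Zara.
The two methods disagree.

no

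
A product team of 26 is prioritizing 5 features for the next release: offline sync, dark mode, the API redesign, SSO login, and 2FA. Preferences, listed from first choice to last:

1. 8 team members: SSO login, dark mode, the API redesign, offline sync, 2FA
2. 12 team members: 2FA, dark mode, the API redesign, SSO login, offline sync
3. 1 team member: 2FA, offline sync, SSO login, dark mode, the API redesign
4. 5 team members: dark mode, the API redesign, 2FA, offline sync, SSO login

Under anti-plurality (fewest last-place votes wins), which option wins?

dark mode

Last-place votes: offline sync 12, dark mode 0, the API redesign 1, SSO login 5, 2FA 8.
dark mode is ranked last by the fewest voters, so dark mode wins.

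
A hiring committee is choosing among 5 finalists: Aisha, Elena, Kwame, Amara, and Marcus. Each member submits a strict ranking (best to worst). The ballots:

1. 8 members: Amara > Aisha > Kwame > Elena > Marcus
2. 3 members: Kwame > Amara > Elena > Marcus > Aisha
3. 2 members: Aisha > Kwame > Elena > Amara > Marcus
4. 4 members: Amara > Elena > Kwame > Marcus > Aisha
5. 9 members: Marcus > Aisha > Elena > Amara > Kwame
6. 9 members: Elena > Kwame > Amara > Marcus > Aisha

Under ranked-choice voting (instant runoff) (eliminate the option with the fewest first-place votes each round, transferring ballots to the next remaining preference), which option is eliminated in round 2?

Round 1: Aisha 2, Elena 9, Kwame 3, Amara 12, Marcus 9. Eliminate Aisha.
Round 2: Elena 9, Kwame 5, Amara 12, Marcus 9. Eliminate Kwame.

Kwame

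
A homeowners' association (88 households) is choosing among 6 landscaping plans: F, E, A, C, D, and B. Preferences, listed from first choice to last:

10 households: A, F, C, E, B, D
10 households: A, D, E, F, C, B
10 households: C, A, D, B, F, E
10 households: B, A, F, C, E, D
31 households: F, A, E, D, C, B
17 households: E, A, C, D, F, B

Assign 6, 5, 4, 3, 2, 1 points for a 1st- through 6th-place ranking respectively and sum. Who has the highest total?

A

F: 10·5 + 10·3 + 10·2 + 10·4 + 31·6 + 17·2 = 360
E: 10·3 + 10·4 + 10·1 + 10·2 + 31·4 + 17·6 = 326
A: 10·6 + 10·6 + 10·5 + 10·5 + 31·5 + 17·5 = 460
C: 10·4 + 10·2 + 10·6 + 10·3 + 31·2 + 17·4 = 280
D: 10·1 + 10·5 + 10·4 + 10·1 + 31·3 + 17·3 = 254
B: 10·2 + 10·1 + 10·3 + 10·6 + 31·1 + 17·1 = 168
A has the highest Borda score (460).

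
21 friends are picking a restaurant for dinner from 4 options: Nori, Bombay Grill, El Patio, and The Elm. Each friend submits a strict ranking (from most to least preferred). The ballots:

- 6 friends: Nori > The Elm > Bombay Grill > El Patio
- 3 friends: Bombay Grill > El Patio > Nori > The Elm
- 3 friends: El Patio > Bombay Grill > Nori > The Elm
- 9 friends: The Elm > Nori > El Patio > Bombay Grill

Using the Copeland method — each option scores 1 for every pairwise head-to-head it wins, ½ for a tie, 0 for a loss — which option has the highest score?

Nori

Nori: beats Bombay Grill, El Patio, and The Elm → score 3.
Bombay Grill: loses to Nori, El Patio, and The Elm → score 0.
El Patio: beats Bombay Grill; loses to Nori and The Elm → score 1.
The Elm: beats Bombay Grill and El Patio; loses to Nori → score 2.
Nori has the best pairwise record.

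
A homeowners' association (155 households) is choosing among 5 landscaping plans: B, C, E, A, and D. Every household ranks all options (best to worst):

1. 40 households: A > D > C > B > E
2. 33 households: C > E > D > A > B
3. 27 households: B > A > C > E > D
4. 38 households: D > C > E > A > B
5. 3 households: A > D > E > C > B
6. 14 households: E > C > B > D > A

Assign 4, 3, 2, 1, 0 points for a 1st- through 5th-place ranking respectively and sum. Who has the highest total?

C

B: 40·1 + 33·0 + 27·4 + 38·0 + 3·0 + 14·2 = 176
C: 40·2 + 33·4 + 27·2 + 38·3 + 3·1 + 14·3 = 425
E: 40·0 + 33·3 + 27·1 + 38·2 + 3·2 + 14·4 = 264
A: 40·4 + 33·1 + 27·3 + 38·1 + 3·4 + 14·0 = 324
D: 40·3 + 33·2 + 27·0 + 38·4 + 3·3 + 14·1 = 361
C has the highest Borda score (425).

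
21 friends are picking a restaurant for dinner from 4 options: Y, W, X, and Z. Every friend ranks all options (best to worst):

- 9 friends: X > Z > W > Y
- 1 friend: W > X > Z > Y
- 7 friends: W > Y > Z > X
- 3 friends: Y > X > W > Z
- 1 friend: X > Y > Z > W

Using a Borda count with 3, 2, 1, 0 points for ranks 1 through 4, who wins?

X

Y: 9·0 + 1·0 + 7·2 + 3·3 + 1·2 = 25
W: 9·1 + 1·3 + 7·3 + 3·1 + 1·0 = 36
X: 9·3 + 1·2 + 7·0 + 3·2 + 1·3 = 38
Z: 9·2 + 1·1 + 7·1 + 3·0 + 1·1 = 27
X has the highest Borda score (38).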